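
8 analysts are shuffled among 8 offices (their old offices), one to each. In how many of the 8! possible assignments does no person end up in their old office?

The number of derangements of 8 is !8 = Σ_{k=0}^{8} (-1)^k·8!/k!
= 8! - 8!/1! + 8!/2! - 8!/3! + 8!/4! - 8!/5! + 8!/6! - 8!/7! + 8!/8!
= 40320 - 40320 + 20160 - 6720 + 1680 - 336 + 56 - 8 + 1
= 14833

14833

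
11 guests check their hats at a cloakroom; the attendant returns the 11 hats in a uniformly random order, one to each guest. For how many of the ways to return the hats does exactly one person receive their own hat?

14684571

Pick the single fixed position: C(11,1) = 11 ways.
The remaining 10 must be deranged: !10 = 1334961.
Total: 11 × 1334961 = 14684571.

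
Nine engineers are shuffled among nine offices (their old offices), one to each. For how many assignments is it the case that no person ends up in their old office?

133496

!9 is the nearest integer to 9!/e.
9! = 362880, and 362880/e ≈ 133496.09, so !9 = 133496.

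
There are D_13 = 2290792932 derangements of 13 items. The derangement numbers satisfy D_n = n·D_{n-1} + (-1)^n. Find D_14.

32071101049

D_14 = 14·2290792932 + 1 = 32071101049.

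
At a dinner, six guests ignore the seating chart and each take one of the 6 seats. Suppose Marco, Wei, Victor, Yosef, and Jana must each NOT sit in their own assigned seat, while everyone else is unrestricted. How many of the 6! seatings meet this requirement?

Inclusion-exclusion on the 5 forbidden self-matches:
Σ_{j=0}^{5} (-1)^j C(5,j)(6-j)!
= C(5,0)·6! - C(5,1)·5! + C(5,2)·4! - C(5,3)·3! + C(5,4)·2! - C(5,5)·1!
= 720 - 600 + 240 - 60 + 10 - 1
= 309

309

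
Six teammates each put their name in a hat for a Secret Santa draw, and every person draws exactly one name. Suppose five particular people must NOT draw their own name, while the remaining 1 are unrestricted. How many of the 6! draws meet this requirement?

Let A_j be the event that the j-th constrained one is fixed. By inclusion-exclusion over the 5 events:
Σ_{j=0}^{5} (-1)^j C(5,j)(6-j)!
= C(5,0)·6! - C(5,1)·5! + C(5,2)·4! - C(5,3)·3! + C(5,4)·2! - C(5,5)·1!
= 720 - 600 + 240 - 60 + 10 - 1
= 309

309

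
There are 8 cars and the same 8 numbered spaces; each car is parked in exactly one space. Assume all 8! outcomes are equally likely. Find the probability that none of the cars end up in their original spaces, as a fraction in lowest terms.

Favorable outcomes: !8 = 14833.
Total outcomes: 8! = 40320.
Probability = 14833/40320 = 2119/5760.

2119/5760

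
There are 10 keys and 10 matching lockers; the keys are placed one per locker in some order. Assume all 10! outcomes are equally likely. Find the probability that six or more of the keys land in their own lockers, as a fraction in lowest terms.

Favorable outcomes: Σ_{i≥6} C(10,i)·!(10-i) = 210·9 + 120·2 + 45·1 + 10·0 + 1·1 = 2176.
Total outcomes: 10! = 3628800.
Probability = 2176/3628800 = 17/28350.

17/28350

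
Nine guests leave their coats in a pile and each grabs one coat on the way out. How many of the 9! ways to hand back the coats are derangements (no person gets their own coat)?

133496

The subfactorial !9 = [9!/e] (nearest integer).
9! = 362880, and 362880/e ≈ 133496.09, so !9 = 133496.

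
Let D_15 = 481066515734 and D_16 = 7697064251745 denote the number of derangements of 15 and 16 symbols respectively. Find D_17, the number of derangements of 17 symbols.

130850092279664

D_17 = (17-1)·(D_16 + D_15) = 16·(7697064251745 + 481066515734) = 16·8178130767479 = 130850092279664.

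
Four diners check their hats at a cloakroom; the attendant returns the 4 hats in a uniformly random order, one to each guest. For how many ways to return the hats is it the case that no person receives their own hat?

9

Use !n = (n-1)(!(n-1) + !(n-2)).
!4 = 3·(2 + 1) = 3·3 = 9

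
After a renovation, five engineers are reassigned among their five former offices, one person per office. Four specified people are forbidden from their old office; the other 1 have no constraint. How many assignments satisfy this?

53

Let A_j be the event that the j-th constrained one is fixed. By inclusion-exclusion over the 4 events:
Σ_{j=0}^{4} (-1)^j C(4,j)(5-j)!
= C(4,0)·5! - C(4,1)·4! + C(4,2)·3! - C(4,3)·2! + C(4,4)·1!
= 120 - 96 + 36 - 8 + 1
= 53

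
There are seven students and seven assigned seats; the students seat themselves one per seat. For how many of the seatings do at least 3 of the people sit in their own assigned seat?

407

Sum C(7,i)·!(7-i) for i = 3..7:
  i=3: C(7,3)·!4 = 35·9 = 315
  i=4: C(7,4)·!3 = 35·2 = 70
  i=5: C(7,5)·!2 = 21·1 = 21
  i=6: C(7,6)·!1 = 7·0 = 0
  i=7: C(7,7)·!0 = 1·1 = 1
Total = 407.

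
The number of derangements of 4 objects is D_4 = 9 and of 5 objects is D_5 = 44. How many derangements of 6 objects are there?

265

D_6 = (6-1)·(D_5 + D_4) = 5·(44 + 9) = 5·53 = 265.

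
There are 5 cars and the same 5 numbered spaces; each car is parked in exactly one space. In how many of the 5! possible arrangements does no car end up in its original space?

44

Use !n = n·!(n-1) + (-1)^n.
!5 = 5·9 - 1 = 44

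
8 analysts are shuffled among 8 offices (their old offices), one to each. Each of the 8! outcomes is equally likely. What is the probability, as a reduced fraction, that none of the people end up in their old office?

2119/5760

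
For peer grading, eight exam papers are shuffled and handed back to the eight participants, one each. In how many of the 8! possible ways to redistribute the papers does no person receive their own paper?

The subfactorial !8 = [8!/e] (nearest integer).
8! = 40320, and 40320/e ≈ 14832.90, so !8 = 14833.

14833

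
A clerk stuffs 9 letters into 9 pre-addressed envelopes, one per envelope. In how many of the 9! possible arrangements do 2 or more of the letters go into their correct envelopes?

95887

Sum C(9,i)·!(9-i) for i = 2..9:
  i=2: C(9,2)·!7 = 36·1854 = 66744
  i=3: C(9,3)·!6 = 84·265 = 22260
  i=4: C(9,4)·!5 = 126·44 = 5544
  i=5: C(9,5)·!4 = 126·9 = 1134
  i=6: C(9,6)·!3 = 84·2 = 168
  i=7: C(9,7)·!2 = 36·1 = 36
  i=8: C(9,8)·!1 = 9·0 = 0
  i=9: C(9,9)·!0 = 1·1 = 1
Total = 95887.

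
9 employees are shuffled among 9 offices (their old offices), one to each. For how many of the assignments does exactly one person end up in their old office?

133497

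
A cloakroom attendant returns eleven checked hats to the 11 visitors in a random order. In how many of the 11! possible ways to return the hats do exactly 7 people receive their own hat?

2970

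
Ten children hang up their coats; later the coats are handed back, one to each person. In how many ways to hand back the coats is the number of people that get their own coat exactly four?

Choose which 4 of the 10 are fixed: C(10,4) = 210.
The remaining 6 must be deranged: !6 = 265.
Total: 210 × 265 = 55650.

55650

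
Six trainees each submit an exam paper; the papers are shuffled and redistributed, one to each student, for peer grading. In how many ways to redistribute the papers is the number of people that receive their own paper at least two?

# with exactly i fixed is C(6,i)·!(6-i); sum over i=2..6:
  i=2: C(6,2)·!4 = 15·9 = 135
  i=3: C(6,3)·!3 = 20·2 = 40
  i=4: C(6,4)·!2 = 15·1 = 15
  i=5: C(6,5)·!1 = 6·0 = 0
  i=6: C(6,6)·!0 = 1·1 = 1
Total = 191.

191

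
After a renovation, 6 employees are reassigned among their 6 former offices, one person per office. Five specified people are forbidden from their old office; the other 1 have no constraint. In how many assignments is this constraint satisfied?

309

Inclusion-exclusion on the 5 forbidden self-matches:
Σ_{j=0}^{5} (-1)^j C(5,j)(6-j)!
= C(5,0)·6! - C(5,1)·5! + C(5,2)·4! - C(5,3)·3! + C(5,4)·2! - C(5,5)·1!
= 720 - 600 + 240 - 60 + 10 - 1
= 309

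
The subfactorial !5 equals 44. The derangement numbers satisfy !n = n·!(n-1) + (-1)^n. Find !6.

!6 = 6·44 + 1 = 265.

265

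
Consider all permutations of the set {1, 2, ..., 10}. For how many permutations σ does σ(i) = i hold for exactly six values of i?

1890

Choose which 6 of the 10 are fixed: C(10,6) = 210.
The remaining 4 must be deranged: !4 = 9.
Total: 210 × 9 = 1890.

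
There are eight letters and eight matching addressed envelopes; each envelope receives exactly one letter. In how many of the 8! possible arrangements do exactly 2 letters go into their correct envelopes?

7420

Choose which 2 of the 8 are fixed: C(8,2) = 28.
The other 6 form a derangement: !6 = 265.
Total: 28 × 265 = 7420.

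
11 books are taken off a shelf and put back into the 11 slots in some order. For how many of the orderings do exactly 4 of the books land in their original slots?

Pick the 4 fixed positions: C(11,4) = 330 ways.
The remaining 7 must be deranged: !7 = 1854.
Total: 330 × 1854 = 611820.

611820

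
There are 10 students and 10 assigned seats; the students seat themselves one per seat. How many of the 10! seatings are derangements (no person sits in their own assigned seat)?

The subfactorial !10 = [10!/e] (nearest integer).
10! = 3628800, and 3628800/e ≈ 1334960.92, so !10 = 1334961.

1334961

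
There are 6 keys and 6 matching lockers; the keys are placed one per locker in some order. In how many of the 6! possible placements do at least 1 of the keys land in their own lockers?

455

Sum C(6,i)·!(6-i) for i = 1..6:
  i=1: C(6,1)·!5 = 6·44 = 264
  i=2: C(6,2)·!4 = 15·9 = 135
  i=3: C(6,3)·!3 = 20·2 = 40
  i=4: C(6,4)·!2 = 15·1 = 15
  i=5: C(6,5)·!1 = 6·0 = 0
  i=6: C(6,6)·!0 = 1·1 = 1
Total = 455.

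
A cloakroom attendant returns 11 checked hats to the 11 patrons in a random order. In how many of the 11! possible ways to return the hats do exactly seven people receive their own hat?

Choose which 7 of the 11 are fixed: C(11,7) = 330.
The other 4 form a derangement: !4 = 9.
Total: 330 × 9 = 2970.

2970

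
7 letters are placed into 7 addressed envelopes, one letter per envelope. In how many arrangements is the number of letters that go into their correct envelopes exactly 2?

924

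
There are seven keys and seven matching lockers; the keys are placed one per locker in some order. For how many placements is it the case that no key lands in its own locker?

1854

The subfactorial !7 = [7!/e] (nearest integer).
7! = 5040, and 5040/e ≈ 1854.11, so !7 = 1854.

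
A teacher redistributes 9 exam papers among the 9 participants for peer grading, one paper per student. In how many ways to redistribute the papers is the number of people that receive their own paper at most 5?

Sum C(9,i)·!(9-i) for i = 0..5:
  i=0: C(9,0)·!9 = 1·133496 = 133496
  i=1: C(9,1)·!8 = 9·14833 = 133497
  i=2: C(9,2)·!7 = 36·1854 = 66744
  i=3: C(9,3)·!6 = 84·265 = 22260
  i=4: C(9,4)·!5 = 126·44 = 5544
  i=5: C(9,5)·!4 = 126·9 = 1134
Total = 362675.

362675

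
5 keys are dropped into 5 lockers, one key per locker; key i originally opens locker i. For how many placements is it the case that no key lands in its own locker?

44

The number of derangements of 5 is !5 = Σ_{k=0}^{5} (-1)^k·5!/k!
= 5! - 5!/1! + 5!/2! - 5!/3! + 5!/4! - 5!/5!
= 120 - 120 + 60 - 20 + 5 - 1
= 44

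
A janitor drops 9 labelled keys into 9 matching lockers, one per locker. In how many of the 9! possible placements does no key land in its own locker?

133496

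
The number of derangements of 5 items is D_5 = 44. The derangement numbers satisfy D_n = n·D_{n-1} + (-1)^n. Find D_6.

D_6 = 6·44 + 1 = 265.

265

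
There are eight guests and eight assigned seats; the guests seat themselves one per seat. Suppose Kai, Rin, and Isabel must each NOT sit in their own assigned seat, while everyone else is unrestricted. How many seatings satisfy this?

Let A_j be the event that the j-th constrained one is fixed. By inclusion-exclusion over the 3 events:
Σ_{j=0}^{3} (-1)^j C(3,j)(8-j)!
= C(3,0)·8! - C(3,1)·7! + C(3,2)·6! - C(3,3)·5!
= 40320 - 15120 + 2160 - 120
= 27240

27240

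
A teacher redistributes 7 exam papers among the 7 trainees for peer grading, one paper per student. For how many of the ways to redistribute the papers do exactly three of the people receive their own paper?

Choose which 3 of the 7 are fixed: C(7,3) = 35.
The remaining 4 must be deranged: !4 = 9.
Total: 35 × 9 = 315.

315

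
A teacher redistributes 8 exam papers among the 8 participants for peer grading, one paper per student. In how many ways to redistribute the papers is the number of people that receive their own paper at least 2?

10655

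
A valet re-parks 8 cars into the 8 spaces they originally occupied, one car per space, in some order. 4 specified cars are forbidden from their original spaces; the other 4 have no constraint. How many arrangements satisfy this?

Inclusion-exclusion on the 4 forbidden self-matches:
Σ_{j=0}^{4} (-1)^j C(4,j)(8-j)!
= C(4,0)·8! - C(4,1)·7! + C(4,2)·6! - C(4,3)·5! + C(4,4)·4!
= 40320 - 20160 + 4320 - 480 + 24
= 24024

24024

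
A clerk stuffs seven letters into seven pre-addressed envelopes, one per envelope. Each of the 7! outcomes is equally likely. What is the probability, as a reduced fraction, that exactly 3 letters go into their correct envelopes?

1/16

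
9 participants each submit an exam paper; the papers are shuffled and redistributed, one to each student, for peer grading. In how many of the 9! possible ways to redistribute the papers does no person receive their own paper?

133496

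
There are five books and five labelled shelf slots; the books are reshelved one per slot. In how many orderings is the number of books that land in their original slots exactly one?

Choose which one of the 5 is fixed: C(5,1) = 5.
The other 4 form a derangement: !4 = 9.
Total: 5 × 9 = 45.

45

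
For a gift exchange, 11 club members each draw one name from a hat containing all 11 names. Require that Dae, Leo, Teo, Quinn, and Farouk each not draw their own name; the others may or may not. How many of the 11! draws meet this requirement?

25022880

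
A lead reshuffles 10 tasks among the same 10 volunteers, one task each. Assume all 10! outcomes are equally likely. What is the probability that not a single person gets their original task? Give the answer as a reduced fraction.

16481/44800

Favorable outcomes: !10 = 1334961.
Total outcomes: 10! = 3628800.
Probability = 1334961/3628800 = 16481/44800.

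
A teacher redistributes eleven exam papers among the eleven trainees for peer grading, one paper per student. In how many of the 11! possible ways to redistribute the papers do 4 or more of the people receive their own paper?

757934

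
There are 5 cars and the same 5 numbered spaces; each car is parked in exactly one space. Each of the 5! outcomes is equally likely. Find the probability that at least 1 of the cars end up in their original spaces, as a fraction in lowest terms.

19/30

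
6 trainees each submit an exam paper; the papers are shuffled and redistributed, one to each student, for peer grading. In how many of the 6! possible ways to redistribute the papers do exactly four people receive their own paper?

15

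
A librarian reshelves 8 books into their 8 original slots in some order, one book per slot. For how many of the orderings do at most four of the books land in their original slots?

Sum C(8,i)·!(8-i) for i = 0..4:
  i=0: C(8,0)·!8 = 1·14833 = 14833
  i=1: C(8,1)·!7 = 8·1854 = 14832
  i=2: C(8,2)·!6 = 28·265 = 7420
  i=3: C(8,3)·!5 = 56·44 = 2464
  i=4: C(8,4)·!4 = 70·9 = 630
Total = 40179.

40179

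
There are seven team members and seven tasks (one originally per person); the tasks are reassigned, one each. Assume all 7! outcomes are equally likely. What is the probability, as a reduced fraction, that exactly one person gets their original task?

53/144

Favorable outcomes: C(7,1)·!6 = 7·265 = 1855.
Total outcomes: 7! = 5040.
Probability = 1855/5040 = 53/144.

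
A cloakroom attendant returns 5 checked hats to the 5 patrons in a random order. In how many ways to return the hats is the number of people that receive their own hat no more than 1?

# with exactly i fixed is C(5,i)·!(5-i); sum over i=0..1:
  i=0: C(5,0)·!5 = 1·44 = 44
  i=1: C(5,1)·!4 = 5·9 = 45
Total = 89.

89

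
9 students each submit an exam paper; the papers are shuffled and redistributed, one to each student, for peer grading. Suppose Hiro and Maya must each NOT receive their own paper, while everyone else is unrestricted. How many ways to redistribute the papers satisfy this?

Let A_j be the event that the j-th constrained one is fixed. By inclusion-exclusion over the 2 events:
Σ_{j=0}^{2} (-1)^j C(2,j)(9-j)!
= C(2,0)·9! - C(2,1)·8! + C(2,2)·7!
= 362880 - 80640 + 5040
= 287280

287280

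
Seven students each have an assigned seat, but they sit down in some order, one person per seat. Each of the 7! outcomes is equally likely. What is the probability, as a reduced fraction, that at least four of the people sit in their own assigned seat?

Favorable outcomes: Σ_{i≥4} C(7,i)·!(7-i) = 35·2 + 21·1 + 7·0 + 1·1 = 92.
Total outcomes: 7! = 5040.
Probability = 92/5040 = 23/1260.

23/1260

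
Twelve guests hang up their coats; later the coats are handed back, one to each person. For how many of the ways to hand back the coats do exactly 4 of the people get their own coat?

7342335

Choose which 4 of the 12 are fixed: C(12,4) = 495.
The remaining 8 must be deranged: !8 = 14833.
Total: 495 × 14833 = 7342335.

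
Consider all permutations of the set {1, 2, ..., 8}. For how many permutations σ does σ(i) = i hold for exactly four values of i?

Choose which 4 of the 8 are fixed: C(8,4) = 70.
The other 4 form a derangement: !4 = 9.
Total: 70 × 9 = 630.

630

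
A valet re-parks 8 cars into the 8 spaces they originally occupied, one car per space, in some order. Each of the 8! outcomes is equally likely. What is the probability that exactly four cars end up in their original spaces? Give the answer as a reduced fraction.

1/64

Favorable outcomes: C(8,4)·!4 = 70·9 = 630.
Total outcomes: 8! = 40320.
Probability = 630/40320 = 1/64.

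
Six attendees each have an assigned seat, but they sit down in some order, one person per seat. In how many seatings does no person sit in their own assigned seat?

By inclusion-exclusion, !6 = Σ (-1)^k · 6!/k! for k=0..6
= 6! - 6!/1! + 6!/2! - 6!/3! + 6!/4! - 6!/5! + 6!/6!
= 720 - 720 + 360 - 120 + 30 - 6 + 1
= 265

265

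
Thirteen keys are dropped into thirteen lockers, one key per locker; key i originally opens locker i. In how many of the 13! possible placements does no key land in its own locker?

2290792932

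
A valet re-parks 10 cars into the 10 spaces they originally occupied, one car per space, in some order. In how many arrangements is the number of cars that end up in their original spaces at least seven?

286

# with exactly i fixed is C(10,i)·!(10-i); sum over i=7..10:
  i=7: C(10,7)·!3 = 120·2 = 240
  i=8: C(10,8)·!2 = 45·1 = 45
  i=9: C(10,9)·!1 = 10·0 = 0
  i=10: C(10,10)·!0 = 1·1 = 1
Total = 286.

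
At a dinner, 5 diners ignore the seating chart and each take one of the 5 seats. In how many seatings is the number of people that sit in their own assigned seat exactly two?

20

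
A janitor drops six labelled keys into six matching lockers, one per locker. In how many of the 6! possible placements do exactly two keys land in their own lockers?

Pick the 2 fixed positions: C(6,2) = 15 ways.
The remaining 4 must be deranged: !4 = 9.
Total: 15 × 9 = 135.

135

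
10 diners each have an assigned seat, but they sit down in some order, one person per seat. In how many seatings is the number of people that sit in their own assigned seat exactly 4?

55650

Choose which 4 of the 10 are fixed: C(10,4) = 210.
The remaining 6 must be deranged: !6 = 265.
Total: 210 × 265 = 55650.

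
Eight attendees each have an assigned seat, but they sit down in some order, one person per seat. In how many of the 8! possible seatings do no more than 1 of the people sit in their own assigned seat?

# with exactly i fixed is C(8,i)·!(8-i); sum over i=0..1:
  i=0: C(8,0)·!8 = 1·14833 = 14833
  i=1: C(8,1)·!7 = 8·1854 = 14832
Total = 29665.

29665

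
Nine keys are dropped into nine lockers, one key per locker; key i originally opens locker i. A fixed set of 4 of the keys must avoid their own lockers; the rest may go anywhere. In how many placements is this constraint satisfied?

229080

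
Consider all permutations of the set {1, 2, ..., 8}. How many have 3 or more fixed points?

# with exactly i fixed is C(8,i)·!(8-i); sum over i=3..8:
  i=3: C(8,3)·!5 = 56·44 = 2464
  i=4: C(8,4)·!4 = 70·9 = 630
  i=5: C(8,5)·!3 = 56·2 = 112
  i=6: C(8,6)·!2 = 28·1 = 28
  i=7: C(8,7)·!1 = 8·0 = 0
  i=8: C(8,8)·!0 = 1·1 = 1
Total = 3235.

3235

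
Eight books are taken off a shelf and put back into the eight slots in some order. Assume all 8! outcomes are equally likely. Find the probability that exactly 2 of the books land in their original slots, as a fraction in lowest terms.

53/288

Favorable outcomes: C(8,2)·!6 = 28·265 = 7420.
Total outcomes: 8! = 40320.
Probability = 7420/40320 = 53/288.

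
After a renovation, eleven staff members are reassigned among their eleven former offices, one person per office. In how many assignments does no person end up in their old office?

The subfactorial !11 = [11!/e] (nearest integer).
11! = 39916800, and 39916800/e ≈ 14684570.08, so !11 = 14684570.

14684570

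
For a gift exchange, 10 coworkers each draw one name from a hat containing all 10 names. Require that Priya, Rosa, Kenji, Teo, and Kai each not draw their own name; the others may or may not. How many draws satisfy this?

2170680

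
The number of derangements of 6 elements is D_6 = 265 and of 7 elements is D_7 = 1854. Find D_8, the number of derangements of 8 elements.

14833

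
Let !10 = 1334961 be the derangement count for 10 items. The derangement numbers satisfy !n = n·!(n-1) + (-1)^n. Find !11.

!11 = 11·1334961 - 1 = 14684570.

14684570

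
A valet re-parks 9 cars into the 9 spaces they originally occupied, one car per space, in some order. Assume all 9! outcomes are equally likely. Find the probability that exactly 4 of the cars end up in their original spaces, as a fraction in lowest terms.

Favorable outcomes: C(9,4)·!5 = 126·44 = 5544.
Total outcomes: 9! = 362880.
Probability = 5544/362880 = 11/720.

11/720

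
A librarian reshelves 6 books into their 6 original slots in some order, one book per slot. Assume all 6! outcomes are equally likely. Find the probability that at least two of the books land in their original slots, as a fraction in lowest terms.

191/720

Favorable outcomes: Σ_{i≥2} C(6,i)·!(6-i) = 15·9 + 20·2 + 15·1 + 6·0 + 1·1 = 191.
Total outcomes: 6! = 720.
Probability = 191/720 = 191/720.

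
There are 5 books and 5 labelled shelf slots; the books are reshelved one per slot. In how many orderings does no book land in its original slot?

Use !n = n·!(n-1) + (-1)^n.
!5 = 5·9 - 1 = 44

44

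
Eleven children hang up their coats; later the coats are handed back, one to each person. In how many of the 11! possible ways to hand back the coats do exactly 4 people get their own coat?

Pick the 4 fixed positions: C(11,4) = 330 ways.
The remaining 7 must be deranged: !7 = 1854.
Total: 330 × 1854 = 611820.

611820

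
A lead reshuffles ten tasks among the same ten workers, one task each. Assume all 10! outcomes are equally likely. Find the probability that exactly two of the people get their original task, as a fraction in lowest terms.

Favorable outcomes: C(10,2)·!8 = 45·14833 = 667485.
Total outcomes: 10! = 3628800.
Probability = 667485/3628800 = 2119/11520.

2119/11520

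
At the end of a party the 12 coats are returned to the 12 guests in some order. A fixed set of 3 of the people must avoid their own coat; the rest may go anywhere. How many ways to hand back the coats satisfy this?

369774720

Let A_j be the event that the j-th constrained one is fixed. By inclusion-exclusion over the 3 events:
Σ_{j=0}^{3} (-1)^j C(3,j)(12-j)!
= C(3,0)·12! - C(3,1)·11! + C(3,2)·10! - C(3,3)·9!
= 479001600 - 119750400 + 10886400 - 362880
= 369774720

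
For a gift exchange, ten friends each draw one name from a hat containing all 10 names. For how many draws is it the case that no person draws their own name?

1334961

Use !n = (n-1)(!(n-1) + !(n-2)).
!10 = 9·(133496 + 14833) = 9·148329 = 1334961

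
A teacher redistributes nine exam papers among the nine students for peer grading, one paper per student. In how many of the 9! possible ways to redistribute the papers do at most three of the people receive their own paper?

# with exactly i fixed is C(9,i)·!(9-i); sum over i=0..3:
  i=0: C(9,0)·!9 = 1·133496 = 133496
  i=1: C(9,1)·!8 = 9·14833 = 133497
  i=2: C(9,2)·!7 = 36·1854 = 66744
  i=3: C(9,3)·!6 = 84·265 = 22260
Total = 355997.

355997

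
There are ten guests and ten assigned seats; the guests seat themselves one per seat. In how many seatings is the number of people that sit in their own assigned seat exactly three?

Pick the 3 fixed positions: C(10,3) = 120 ways.
The other 7 form a derangement: !7 = 1854.
Total: 120 × 1854 = 222480.

222480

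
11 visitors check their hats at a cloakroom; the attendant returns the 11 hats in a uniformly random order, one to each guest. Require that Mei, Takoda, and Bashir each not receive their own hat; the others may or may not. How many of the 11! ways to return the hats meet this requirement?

30078720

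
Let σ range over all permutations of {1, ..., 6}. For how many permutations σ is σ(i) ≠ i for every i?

The number of derangements of 6 is !6 = Σ_{k=0}^{6} (-1)^k·6!/k!
= 6! - 6!/1! + 6!/2! - 6!/3! + 6!/4! - 6!/5! + 6!/6!
= 720 - 720 + 360 - 120 + 30 - 6 + 1
= 265

265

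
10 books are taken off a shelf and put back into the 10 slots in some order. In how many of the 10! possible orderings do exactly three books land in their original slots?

222480

Choose which 3 of the 10 are fixed: C(10,3) = 120.
The remaining 7 must be deranged: !7 = 1854.
Total: 120 × 1854 = 222480.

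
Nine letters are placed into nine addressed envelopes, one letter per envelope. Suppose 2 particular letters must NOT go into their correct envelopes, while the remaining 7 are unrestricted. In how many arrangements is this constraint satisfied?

287280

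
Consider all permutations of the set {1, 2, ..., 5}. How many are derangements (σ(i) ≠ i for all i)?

!5 is the nearest integer to 5!/e.
5! = 120, and 120/e ≈ 44.15, so !5 = 44.

44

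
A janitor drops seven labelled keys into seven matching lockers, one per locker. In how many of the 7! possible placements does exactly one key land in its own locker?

Choose which one of the 7 is fixed: C(7,1) = 7.
The other 6 form a derangement: !6 = 265.
Total: 7 × 265 = 1855.

1855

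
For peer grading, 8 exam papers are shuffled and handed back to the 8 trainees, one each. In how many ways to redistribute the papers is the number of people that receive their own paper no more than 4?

40179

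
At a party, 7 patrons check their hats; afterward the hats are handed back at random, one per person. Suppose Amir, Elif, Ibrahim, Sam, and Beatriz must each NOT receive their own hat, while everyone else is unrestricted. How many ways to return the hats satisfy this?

2428

Let A_j be the event that the j-th constrained one is fixed. By inclusion-exclusion over the 5 events:
Σ_{j=0}^{5} (-1)^j C(5,j)(7-j)!
= C(5,0)·7! - C(5,1)·6! + C(5,2)·5! - C(5,3)·4! + C(5,4)·3! - C(5,5)·2!
= 5040 - 3600 + 1200 - 240 + 30 - 2
= 2428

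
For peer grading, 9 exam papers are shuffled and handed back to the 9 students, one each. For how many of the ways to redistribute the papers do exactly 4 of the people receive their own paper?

5544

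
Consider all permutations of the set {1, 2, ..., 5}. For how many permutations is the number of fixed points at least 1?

76

Sum C(5,i)·!(5-i) for i = 1..5:
  i=1: C(5,1)·!4 = 5·9 = 45
  i=2: C(5,2)·!3 = 10·2 = 20
  i=3: C(5,3)·!2 = 10·1 = 10
  i=4: C(5,4)·!1 = 5·0 = 0
  i=5: C(5,5)·!0 = 1·1 = 1
Total = 76.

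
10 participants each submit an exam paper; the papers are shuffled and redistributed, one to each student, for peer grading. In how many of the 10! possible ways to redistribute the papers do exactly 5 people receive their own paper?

11088

Pick the 5 fixed positions: C(10,5) = 252 ways.
The remaining 5 must be deranged: !5 = 44.
Total: 252 × 44 = 11088.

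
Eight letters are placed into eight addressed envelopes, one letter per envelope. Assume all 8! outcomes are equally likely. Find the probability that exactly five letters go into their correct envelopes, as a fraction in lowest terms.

1/360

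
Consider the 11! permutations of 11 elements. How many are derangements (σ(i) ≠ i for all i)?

14684570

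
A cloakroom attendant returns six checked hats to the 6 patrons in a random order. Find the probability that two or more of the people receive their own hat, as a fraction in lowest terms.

191/720

Favorable outcomes: Σ_{i≥2} C(6,i)·!(6-i) = 15·9 + 20·2 + 15·1 + 6·0 + 1·1 = 191.
Total outcomes: 6! = 720.
Probability = 191/720 = 191/720.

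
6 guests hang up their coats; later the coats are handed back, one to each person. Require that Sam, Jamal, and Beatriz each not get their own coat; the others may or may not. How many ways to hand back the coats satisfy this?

Inclusion-exclusion on the 3 forbidden self-matches:
Σ_{j=0}^{3} (-1)^j C(3,j)(6-j)!
= C(3,0)·6! - C(3,1)·5! + C(3,2)·4! - C(3,3)·3!
= 720 - 360 + 72 - 6
= 426

426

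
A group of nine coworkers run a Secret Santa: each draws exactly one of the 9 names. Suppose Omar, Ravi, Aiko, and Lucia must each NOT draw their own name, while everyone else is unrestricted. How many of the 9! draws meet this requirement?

Let A_j be the event that the j-th constrained one is fixed. By inclusion-exclusion over the 4 events:
Σ_{j=0}^{4} (-1)^j C(4,j)(9-j)!
= C(4,0)·9! - C(4,1)·8! + C(4,2)·7! - C(4,3)·6! + C(4,4)·5!
= 362880 - 161280 + 30240 - 2880 + 120
= 229080

229080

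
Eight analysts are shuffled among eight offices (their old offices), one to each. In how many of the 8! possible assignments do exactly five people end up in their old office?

Pick the 5 fixed positions: C(8,5) = 56 ways.
The other 3 form a derangement: !3 = 2.
Total: 56 × 2 = 112.

112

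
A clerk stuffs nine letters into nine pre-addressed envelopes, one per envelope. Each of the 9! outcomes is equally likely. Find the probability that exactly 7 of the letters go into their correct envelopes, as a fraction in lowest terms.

Favorable outcomes: C(9,7)·!2 = 36·1 = 36.
Total outcomes: 9! = 362880.
Probability = 36/362880 = 1/10080.

1/10080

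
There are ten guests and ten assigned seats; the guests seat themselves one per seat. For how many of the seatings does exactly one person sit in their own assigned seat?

1334960

Pick the single fixed position: C(10,1) = 10 ways.
The remaining 9 must be deranged: !9 = 133496.
Total: 10 × 133496 = 1334960.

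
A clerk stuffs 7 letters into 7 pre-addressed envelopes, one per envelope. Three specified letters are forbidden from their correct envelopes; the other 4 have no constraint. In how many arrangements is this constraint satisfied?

3216

Let A_j be the event that the j-th constrained one is fixed. By inclusion-exclusion over the 3 events:
Σ_{j=0}^{3} (-1)^j C(3,j)(7-j)!
= C(3,0)·7! - C(3,1)·6! + C(3,2)·5! - C(3,3)·4!
= 5040 - 2160 + 360 - 24
= 3216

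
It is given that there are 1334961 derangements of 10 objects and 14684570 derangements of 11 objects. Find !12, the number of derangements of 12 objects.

176214841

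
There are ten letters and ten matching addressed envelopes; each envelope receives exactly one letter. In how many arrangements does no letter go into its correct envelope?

1334961

!10 is the nearest integer to 10!/e.
10! = 3628800, and 3628800/e ≈ 1334960.92, so !10 = 1334961.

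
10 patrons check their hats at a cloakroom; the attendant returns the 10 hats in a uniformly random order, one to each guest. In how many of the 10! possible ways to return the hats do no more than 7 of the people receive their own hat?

# with exactly i fixed is C(10,i)·!(10-i); sum over i=0..7:
  i=0: C(10,0)·!10 = 1·1334961 = 1334961
  i=1: C(10,1)·!9 = 10·133496 = 1334960
  i=2: C(10,2)·!8 = 45·14833 = 667485
  i=3: C(10,3)·!7 = 120·1854 = 222480
  i=4: C(10,4)·!6 = 210·265 = 55650
  i=5: C(10,5)·!5 = 252·44 = 11088
  i=6: C(10,6)·!4 = 210·9 = 1890
  i=7: C(10,7)·!3 = 120·2 = 240
Total = 3628754.

3628754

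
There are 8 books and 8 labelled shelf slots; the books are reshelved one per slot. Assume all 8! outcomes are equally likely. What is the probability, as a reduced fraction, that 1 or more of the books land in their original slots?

3641/5760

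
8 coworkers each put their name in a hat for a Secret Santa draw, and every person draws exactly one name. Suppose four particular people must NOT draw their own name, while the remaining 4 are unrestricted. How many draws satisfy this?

24024

Inclusion-exclusion on the 4 forbidden self-matches:
Σ_{j=0}^{4} (-1)^j C(4,j)(8-j)!
= C(4,0)·8! - C(4,1)·7! + C(4,2)·6! - C(4,3)·5! + C(4,4)·4!
= 40320 - 20160 + 4320 - 480 + 24
= 24024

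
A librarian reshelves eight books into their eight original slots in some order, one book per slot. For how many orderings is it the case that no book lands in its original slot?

14833

Recurrence: !8 = 8·!7 + (-1)^8.
!8 = 8·1854 + 1 = 14833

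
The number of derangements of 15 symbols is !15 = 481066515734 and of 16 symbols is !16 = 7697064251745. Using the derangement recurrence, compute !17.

!17 = (17-1)·(!16 + !15) = 16·(7697064251745 + 481066515734) = 16·8178130767479 = 130850092279664.

130850092279664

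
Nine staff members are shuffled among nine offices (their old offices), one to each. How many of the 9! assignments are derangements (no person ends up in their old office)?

133496

Use !n = n·!(n-1) + (-1)^n.
!9 = 9·14833 - 1 = 133496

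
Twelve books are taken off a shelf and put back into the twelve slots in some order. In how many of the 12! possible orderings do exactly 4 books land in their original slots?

7342335

Choose which 4 of the 12 are fixed: C(12,4) = 495.
The remaining 8 must be deranged: !8 = 14833.
Total: 495 × 14833 = 7342335.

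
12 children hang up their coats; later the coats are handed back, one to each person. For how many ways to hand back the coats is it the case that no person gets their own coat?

176214841

Use !n = (n-1)(!(n-1) + !(n-2)).
!12 = 11·(14684570 + 1334961) = 11·16019531 = 176214841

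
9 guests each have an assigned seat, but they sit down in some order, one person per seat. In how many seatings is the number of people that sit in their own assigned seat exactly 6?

Choose which 6 of the 9 are fixed: C(9,6) = 84.
The remaining 3 must be deranged: !3 = 2.
Total: 84 × 2 = 168.

168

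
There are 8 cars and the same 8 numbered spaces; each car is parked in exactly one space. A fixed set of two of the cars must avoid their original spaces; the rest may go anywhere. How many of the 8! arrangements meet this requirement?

30960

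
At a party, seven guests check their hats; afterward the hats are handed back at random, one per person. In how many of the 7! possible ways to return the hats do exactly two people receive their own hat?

Choose which 2 of the 7 are fixed: C(7,2) = 21.
The other 5 form a derangement: !5 = 44.
Total: 21 × 44 = 924.

924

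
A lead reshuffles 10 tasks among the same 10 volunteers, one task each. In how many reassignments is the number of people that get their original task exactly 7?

Choose which 7 of the 10 are fixed: C(10,7) = 120.
The other 3 form a derangement: !3 = 2.
Total: 120 × 2 = 240.

240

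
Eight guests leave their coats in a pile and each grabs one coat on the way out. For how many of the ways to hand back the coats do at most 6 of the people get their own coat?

Sum C(8,i)·!(8-i) for i = 0..6:
  i=0: C(8,0)·!8 = 1·14833 = 14833
  i=1: C(8,1)·!7 = 8·1854 = 14832
  i=2: C(8,2)·!6 = 28·265 = 7420
  i=3: C(8,3)·!5 = 56·44 = 2464
  i=4: C(8,4)·!4 = 70·9 = 630
  i=5: C(8,5)·!3 = 56·2 = 112
  i=6: C(8,6)·!2 = 28·1 = 28
Total = 40319.

40319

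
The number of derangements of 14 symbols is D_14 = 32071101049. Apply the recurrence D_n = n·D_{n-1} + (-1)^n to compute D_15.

D_15 = 15·32071101049 - 1 = 481066515734.

481066515734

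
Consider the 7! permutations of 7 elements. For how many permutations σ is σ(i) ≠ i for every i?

1854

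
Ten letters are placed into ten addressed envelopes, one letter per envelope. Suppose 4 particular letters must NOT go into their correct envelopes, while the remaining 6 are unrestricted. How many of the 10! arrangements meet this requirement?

2399760

Let A_j be the event that the j-th constrained one is fixed. By inclusion-exclusion over the 4 events:
Σ_{j=0}^{4} (-1)^j C(4,j)(10-j)!
= C(4,0)·10! - C(4,1)·9! + C(4,2)·8! - C(4,3)·7! + C(4,4)·6!
= 3628800 - 1451520 + 241920 - 20160 + 720
= 2399760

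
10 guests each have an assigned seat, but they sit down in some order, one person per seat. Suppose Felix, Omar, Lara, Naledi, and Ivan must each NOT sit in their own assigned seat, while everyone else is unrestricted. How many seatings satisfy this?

2170680

Inclusion-exclusion on the 5 forbidden self-matches:
Σ_{j=0}^{5} (-1)^j C(5,j)(10-j)!
= C(5,0)·10! - C(5,1)·9! + C(5,2)·8! - C(5,3)·7! + C(5,4)·6! - C(5,5)·5!
= 3628800 - 1814400 + 403200 - 50400 + 3600 - 120
= 2170680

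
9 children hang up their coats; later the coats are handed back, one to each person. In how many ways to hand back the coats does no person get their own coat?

133496

By inclusion-exclusion, !9 = Σ (-1)^k · 9!/k! for k=0..9
= 9! - 9!/1! + 9!/2! - 9!/3! + 9!/4! - 9!/5! + 9!/6! - 9!/7! + 9!/8! - 9!/9!
= 362880 - 362880 + 181440 - 60480 + 15120 - 3024 + 504 - 72 + 9 - 1
= 133496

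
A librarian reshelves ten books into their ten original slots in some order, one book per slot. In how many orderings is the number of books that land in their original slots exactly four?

55650

Choose which 4 of the 10 are fixed: C(10,4) = 210.
The remaining 6 must be deranged: !6 = 265.
Total: 210 × 265 = 55650.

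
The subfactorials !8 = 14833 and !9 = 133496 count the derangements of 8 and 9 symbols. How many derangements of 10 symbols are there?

!10 = (10-1)·(!9 + !8) = 9·(133496 + 14833) = 9·148329 = 1334961.

1334961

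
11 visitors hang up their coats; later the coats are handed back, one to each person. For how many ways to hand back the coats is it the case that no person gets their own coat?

14684570

Recurrence: !11 = 10·(!10 + !9).
!11 = 10·(1334961 + 133496) = 10·1468457 = 14684570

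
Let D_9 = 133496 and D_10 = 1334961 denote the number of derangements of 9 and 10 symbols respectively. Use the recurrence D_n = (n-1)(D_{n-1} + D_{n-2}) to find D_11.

14684570

D_11 = (11-1)·(D_10 + D_9) = 10·(1334961 + 133496) = 10·1468457 = 14684570.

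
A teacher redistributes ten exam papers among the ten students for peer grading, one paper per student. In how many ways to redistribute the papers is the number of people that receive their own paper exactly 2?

667485

Choose which 2 of the 10 are fixed: C(10,2) = 45.
The other 8 form a derangement: !8 = 14833.
Total: 45 × 14833 = 667485.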